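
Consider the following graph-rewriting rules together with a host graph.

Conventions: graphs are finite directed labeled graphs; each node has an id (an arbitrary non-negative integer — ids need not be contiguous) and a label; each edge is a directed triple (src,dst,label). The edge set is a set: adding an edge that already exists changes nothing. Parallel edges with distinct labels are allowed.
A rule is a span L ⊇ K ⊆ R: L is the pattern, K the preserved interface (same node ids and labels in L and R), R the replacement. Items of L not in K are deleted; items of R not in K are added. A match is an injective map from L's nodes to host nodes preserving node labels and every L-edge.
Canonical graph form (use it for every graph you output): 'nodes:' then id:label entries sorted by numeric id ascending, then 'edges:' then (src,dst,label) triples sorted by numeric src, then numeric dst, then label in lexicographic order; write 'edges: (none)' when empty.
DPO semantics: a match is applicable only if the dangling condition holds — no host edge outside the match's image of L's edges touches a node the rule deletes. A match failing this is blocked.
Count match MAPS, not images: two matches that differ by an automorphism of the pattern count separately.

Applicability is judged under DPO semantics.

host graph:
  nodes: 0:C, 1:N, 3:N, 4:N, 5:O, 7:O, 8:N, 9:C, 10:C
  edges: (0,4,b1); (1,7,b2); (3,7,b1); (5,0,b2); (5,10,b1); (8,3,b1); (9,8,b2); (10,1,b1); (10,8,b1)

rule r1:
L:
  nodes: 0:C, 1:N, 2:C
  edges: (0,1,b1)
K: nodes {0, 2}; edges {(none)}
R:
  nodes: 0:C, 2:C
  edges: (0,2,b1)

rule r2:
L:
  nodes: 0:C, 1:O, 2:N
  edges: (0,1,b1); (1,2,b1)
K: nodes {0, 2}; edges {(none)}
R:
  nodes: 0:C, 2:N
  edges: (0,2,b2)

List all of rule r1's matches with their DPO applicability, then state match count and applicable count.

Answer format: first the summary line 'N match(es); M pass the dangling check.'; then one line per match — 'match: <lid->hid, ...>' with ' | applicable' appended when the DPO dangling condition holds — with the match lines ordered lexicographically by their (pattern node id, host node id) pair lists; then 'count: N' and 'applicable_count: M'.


6 match(es); 2 pass the dangling check.
match: 0->0, 1->4, 2->9 | applicable
match: 0->0, 1->4, 2->10 | applicable
match: 0->10, 1->1, 2->0
match: 0->10, 1->1, 2->9
match: 0->10, 1->8, 2->0
match: 0->10, 1->8, 2->9
count: 6
applicable_count: 2


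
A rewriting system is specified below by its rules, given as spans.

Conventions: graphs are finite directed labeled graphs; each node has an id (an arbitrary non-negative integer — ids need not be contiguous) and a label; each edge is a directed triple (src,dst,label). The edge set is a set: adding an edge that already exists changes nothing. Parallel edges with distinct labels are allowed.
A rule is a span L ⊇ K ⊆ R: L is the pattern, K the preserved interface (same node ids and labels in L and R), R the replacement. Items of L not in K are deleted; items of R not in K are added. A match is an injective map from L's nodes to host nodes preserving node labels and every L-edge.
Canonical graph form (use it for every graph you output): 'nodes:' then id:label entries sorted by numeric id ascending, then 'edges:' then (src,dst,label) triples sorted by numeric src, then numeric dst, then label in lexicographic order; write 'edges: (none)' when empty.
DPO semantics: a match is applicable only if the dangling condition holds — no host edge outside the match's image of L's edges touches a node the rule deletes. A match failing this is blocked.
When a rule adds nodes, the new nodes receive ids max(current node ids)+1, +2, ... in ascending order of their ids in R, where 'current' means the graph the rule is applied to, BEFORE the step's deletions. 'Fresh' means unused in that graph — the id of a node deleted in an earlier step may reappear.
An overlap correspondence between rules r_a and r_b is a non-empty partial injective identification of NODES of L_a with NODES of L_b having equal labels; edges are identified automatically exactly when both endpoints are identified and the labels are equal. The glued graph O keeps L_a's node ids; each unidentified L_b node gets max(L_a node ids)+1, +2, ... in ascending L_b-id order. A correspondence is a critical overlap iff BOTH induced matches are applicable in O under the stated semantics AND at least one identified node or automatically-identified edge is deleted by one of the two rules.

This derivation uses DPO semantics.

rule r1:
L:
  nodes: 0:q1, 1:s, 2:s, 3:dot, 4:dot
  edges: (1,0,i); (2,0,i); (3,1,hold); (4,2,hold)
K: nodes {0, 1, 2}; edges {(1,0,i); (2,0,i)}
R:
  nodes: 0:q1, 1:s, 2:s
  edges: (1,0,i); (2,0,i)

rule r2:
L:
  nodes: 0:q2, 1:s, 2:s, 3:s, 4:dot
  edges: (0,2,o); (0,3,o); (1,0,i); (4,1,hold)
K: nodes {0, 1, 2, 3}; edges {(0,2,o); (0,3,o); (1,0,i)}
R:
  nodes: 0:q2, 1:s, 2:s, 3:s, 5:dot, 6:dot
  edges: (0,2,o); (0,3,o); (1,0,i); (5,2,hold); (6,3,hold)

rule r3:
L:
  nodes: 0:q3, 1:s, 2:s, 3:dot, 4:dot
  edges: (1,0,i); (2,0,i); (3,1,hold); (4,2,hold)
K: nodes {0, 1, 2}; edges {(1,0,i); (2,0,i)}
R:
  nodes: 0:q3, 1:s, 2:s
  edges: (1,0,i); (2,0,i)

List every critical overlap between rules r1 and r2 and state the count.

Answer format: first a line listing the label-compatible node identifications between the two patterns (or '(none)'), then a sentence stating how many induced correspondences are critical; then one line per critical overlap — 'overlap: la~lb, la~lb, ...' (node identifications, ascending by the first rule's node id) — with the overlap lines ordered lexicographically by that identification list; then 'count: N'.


label-compatible node identifications between L(r1) and L(r2): 1~1, 1~2, 1~3, 2~1, 2~2, 2~3, 3~4, 4~4
6 of the induced correspondences are critical overlaps of r1 and r2.
overlap: 1~1, 2~2, 3~4
overlap: 1~1, 2~3, 3~4
overlap: 1~1, 3~4
overlap: 1~2, 2~1, 4~4
overlap: 1~3, 2~1, 4~4
overlap: 2~1, 4~4
count: 6


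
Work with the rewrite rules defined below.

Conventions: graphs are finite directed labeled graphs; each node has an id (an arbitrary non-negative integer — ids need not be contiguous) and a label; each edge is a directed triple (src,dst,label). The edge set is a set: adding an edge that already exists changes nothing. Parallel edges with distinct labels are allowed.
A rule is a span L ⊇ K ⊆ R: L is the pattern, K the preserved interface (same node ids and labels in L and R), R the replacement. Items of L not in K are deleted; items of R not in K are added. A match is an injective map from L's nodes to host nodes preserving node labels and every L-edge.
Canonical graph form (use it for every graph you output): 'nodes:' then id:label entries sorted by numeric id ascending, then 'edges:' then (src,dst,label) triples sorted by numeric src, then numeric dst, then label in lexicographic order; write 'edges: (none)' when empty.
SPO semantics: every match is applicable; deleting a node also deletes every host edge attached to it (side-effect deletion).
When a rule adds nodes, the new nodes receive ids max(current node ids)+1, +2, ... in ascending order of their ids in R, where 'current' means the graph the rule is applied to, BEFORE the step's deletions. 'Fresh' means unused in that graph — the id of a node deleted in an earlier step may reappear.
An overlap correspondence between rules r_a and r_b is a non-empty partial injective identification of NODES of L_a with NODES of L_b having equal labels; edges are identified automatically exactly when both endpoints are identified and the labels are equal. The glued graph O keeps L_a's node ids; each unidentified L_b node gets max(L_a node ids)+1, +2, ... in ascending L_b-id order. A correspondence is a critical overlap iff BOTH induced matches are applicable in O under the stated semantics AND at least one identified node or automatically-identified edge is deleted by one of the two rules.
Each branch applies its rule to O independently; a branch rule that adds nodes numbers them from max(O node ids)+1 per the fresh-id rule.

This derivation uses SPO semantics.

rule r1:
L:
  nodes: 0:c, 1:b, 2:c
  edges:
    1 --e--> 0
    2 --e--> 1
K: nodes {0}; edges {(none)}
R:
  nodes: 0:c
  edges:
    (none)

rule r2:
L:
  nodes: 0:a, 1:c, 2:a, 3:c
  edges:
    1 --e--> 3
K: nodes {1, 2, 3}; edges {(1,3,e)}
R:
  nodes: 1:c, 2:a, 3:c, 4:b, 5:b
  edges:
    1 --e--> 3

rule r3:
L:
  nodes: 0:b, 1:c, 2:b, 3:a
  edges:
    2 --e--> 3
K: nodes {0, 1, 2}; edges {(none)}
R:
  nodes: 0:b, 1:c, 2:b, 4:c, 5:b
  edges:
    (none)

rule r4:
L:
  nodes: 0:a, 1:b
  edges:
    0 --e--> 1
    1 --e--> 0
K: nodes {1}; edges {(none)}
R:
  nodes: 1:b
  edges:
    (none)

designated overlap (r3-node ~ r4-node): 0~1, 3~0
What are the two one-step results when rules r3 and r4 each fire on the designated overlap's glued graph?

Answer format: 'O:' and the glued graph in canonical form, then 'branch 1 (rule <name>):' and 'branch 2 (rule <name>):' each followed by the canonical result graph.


O:
nodes: 0:b, 1:c, 2:b, 3:a
edges: (0,3,e); (2,3,e); (3,0,e)
branch 1 (rule r3):
nodes: 0:b, 1:c, 2:b, 4:c, 5:b
edges: (none)
branch 2 (rule r4):
nodes: 0:b, 1:c, 2:b
edges: (none)


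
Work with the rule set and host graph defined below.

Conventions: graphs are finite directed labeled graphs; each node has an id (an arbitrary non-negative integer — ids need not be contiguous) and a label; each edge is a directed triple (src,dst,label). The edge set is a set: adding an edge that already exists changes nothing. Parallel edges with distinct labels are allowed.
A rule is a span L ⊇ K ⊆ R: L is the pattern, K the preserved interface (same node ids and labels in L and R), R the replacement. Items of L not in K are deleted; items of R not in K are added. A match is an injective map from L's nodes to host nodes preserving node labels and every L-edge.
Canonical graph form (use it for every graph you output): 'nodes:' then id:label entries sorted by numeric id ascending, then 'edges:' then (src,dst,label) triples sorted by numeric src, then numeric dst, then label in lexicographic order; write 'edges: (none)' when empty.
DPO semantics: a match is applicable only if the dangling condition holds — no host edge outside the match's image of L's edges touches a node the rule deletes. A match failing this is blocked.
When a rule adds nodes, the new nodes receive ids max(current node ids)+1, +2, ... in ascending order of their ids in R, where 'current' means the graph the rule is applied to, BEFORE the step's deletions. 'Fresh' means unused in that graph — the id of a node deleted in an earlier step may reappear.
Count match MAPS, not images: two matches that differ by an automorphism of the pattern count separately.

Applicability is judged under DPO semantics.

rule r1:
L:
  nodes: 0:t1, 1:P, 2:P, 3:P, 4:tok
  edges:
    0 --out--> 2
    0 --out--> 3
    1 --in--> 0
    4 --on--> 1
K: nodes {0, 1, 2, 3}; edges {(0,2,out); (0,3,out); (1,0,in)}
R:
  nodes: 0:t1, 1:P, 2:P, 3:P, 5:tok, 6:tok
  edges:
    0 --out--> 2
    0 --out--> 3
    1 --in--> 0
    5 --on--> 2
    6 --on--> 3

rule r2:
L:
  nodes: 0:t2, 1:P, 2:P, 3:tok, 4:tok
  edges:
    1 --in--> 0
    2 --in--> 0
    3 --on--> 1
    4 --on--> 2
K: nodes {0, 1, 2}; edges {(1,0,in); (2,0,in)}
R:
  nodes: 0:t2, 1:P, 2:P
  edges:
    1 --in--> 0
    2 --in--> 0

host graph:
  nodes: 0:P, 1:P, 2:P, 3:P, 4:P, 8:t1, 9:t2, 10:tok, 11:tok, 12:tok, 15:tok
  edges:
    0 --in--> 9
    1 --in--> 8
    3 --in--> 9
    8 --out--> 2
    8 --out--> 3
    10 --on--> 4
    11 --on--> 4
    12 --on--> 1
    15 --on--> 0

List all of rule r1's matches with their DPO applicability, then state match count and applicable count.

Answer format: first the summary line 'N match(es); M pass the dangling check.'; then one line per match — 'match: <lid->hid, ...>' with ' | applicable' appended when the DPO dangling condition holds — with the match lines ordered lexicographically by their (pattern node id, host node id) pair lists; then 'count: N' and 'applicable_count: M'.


2 match(es); 2 pass the dangling check.
match: 0->8, 1->1, 2->2, 3->3, 4->12 | applicable
match: 0->8, 1->1, 2->3, 3->2, 4->12 | applicable
count: 2
applicable_count: 2


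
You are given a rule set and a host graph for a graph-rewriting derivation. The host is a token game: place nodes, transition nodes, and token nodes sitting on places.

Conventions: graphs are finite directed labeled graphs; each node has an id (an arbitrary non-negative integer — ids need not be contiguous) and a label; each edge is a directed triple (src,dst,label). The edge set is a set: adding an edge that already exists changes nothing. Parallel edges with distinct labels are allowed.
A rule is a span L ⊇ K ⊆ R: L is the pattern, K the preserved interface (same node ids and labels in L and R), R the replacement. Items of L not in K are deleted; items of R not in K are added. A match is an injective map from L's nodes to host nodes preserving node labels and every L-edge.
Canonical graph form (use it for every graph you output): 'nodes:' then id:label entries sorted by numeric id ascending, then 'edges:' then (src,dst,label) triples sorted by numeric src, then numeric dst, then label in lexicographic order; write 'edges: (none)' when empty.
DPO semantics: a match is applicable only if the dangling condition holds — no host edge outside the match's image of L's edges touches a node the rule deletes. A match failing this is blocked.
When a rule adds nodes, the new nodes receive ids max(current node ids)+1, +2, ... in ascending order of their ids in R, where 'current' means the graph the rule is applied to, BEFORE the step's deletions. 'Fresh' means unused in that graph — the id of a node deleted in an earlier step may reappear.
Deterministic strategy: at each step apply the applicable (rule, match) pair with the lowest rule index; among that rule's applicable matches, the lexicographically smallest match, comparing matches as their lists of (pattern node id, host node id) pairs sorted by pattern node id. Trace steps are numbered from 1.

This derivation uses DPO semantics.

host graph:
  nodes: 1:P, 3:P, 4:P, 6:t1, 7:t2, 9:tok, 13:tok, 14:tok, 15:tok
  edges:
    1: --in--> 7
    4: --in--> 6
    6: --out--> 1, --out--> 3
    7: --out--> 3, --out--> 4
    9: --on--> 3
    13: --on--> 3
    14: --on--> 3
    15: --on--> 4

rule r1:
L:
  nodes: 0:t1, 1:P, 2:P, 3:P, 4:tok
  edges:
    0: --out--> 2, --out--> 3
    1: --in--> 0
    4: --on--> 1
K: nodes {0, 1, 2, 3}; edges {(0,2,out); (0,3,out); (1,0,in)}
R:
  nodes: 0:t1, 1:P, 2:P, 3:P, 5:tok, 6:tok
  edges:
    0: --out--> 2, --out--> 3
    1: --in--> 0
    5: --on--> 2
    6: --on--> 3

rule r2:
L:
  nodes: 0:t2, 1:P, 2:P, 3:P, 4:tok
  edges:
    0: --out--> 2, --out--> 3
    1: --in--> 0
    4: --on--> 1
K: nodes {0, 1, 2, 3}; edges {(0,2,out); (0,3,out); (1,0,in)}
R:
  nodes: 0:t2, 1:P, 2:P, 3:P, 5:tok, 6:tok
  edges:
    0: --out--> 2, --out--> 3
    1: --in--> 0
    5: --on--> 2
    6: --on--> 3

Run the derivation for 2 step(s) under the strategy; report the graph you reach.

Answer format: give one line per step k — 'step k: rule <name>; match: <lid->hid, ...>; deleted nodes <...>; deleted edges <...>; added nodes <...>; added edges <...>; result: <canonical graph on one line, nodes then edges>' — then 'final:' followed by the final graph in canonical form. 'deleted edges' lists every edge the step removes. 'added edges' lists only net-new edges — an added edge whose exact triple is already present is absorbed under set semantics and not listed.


step 1: rule r1; match: 0->6, 1->4, 2->1, 3->3, 4->15; deleted nodes 15; deleted edges (15,4,on); added nodes 16, 17; added edges (16,1,on); (17,3,on); result: nodes: 1:P, 3:P, 4:P, 6:t1, 7:t2, 9:tok, 13:tok, 14:tok, 16:tok, 17:tok edges: (1,7,in); (4,6,in); (6,1,out); (6,3,out); (7,3,out); (7,4,out); (9,3,on); (13,3,on); (14,3,on); (16,1,on); (17,3,on)
step 2: rule r2; match: 0->7, 1->1, 2->3, 3->4, 4->16; deleted nodes 16; deleted edges (16,1,on); added nodes 18, 19; added edges (18,3,on); (19,4,on); result: nodes: 1:P, 3:P, 4:P, 6:t1, 7:t2, 9:tok, 13:tok, 14:tok, 17:tok, 18:tok, 19:tok edges: (1,7,in); (4,6,in); (6,1,out); (6,3,out); (7,3,out); (7,4,out); (9,3,on); (13,3,on); (14,3,on); (17,3,on); (18,3,on); (19,4,on)
final:
nodes: 1:P, 3:P, 4:P, 6:t1, 7:t2, 9:tok, 13:tok, 14:tok, 17:tok, 18:tok, 19:tok
edges: (1,7,in); (4,6,in); (6,1,out); (6,3,out); (7,3,out); (7,4,out); (9,3,on); (13,3,on); (14,3,on); (17,3,on); (18,3,on); (19,4,on)


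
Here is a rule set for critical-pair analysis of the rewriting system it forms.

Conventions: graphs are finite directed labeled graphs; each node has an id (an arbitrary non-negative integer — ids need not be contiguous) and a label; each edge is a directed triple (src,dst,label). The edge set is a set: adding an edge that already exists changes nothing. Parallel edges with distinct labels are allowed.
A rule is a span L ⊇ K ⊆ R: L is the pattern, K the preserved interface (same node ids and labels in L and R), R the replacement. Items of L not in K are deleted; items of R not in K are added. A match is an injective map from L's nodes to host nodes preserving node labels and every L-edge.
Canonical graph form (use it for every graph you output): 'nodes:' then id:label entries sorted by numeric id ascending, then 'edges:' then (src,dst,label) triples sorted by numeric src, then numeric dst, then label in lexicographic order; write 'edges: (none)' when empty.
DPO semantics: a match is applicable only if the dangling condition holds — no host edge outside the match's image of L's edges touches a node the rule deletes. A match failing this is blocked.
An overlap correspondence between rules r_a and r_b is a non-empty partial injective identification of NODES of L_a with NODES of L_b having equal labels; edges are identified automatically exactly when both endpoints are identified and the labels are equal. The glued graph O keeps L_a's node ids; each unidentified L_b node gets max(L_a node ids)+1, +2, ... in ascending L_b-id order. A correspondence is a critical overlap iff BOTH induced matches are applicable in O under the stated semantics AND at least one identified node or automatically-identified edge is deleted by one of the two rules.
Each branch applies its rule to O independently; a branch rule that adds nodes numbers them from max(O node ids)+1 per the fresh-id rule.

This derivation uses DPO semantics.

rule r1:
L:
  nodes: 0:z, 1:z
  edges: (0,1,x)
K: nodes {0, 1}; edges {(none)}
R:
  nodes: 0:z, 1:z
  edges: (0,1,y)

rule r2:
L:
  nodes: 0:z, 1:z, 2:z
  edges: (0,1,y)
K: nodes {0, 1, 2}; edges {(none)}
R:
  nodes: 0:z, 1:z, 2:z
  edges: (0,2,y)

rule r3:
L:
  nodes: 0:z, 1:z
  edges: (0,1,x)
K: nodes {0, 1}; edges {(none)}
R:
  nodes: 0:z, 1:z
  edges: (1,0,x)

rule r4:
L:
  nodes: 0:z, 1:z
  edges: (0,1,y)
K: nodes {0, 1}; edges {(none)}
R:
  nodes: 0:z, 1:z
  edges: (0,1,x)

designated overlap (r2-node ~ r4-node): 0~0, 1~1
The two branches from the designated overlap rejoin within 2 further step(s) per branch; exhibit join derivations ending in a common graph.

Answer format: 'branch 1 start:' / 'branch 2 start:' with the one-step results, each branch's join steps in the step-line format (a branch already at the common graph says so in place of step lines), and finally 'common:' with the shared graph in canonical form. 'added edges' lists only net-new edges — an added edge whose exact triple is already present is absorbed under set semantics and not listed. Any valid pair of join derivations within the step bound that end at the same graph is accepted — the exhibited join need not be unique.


branch 1 start:
nodes: 0:z, 1:z, 2:z
edges: (0,2,y)
branch 2 start:
nodes: 0:z, 1:z, 2:z
edges: (0,1,x)
branch 1 step 1: rule r2; match: 0->0, 1->2, 2->1; deleted nodes (none); deleted edges (0,2,y); added nodes (none); added edges (0,1,y); result: nodes: 0:z, 1:z, 2:z edges: (0,1,y)
branch 2 step 1: rule r1; match: 0->0, 1->1; deleted nodes (none); deleted edges (0,1,x); added nodes (none); added edges (0,1,y); result: nodes: 0:z, 1:z, 2:z edges: (0,1,y)
common:
nodes: 0:z, 1:z, 2:z
edges: (0,1,y)


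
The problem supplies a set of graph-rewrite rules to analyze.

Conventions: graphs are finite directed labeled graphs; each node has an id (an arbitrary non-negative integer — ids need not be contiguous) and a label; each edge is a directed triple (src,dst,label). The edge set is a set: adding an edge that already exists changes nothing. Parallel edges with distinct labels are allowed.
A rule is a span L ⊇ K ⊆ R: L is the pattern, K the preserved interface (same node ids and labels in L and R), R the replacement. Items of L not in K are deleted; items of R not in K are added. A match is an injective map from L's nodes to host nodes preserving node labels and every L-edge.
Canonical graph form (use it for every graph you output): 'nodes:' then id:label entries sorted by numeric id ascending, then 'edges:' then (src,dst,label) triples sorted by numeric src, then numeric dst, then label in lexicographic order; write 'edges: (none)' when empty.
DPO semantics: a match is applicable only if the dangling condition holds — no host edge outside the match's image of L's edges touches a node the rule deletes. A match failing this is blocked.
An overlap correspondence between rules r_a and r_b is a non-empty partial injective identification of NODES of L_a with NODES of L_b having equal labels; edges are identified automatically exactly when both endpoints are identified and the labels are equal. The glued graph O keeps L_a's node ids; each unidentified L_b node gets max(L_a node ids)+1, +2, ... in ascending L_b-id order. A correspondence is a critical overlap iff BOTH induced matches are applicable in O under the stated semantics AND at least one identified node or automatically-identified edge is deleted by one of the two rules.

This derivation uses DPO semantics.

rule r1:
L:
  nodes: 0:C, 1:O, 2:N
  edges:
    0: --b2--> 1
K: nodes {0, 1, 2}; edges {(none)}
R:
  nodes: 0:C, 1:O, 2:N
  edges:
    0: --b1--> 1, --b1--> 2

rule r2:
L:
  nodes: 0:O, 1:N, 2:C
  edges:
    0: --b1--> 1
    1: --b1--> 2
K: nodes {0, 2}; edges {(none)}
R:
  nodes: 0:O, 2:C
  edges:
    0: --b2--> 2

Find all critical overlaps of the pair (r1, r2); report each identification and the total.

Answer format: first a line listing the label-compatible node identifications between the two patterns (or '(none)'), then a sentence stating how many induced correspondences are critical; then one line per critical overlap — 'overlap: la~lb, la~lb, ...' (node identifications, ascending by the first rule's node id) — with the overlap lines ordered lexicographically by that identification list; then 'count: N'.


label-compatible node identifications between L(r1) and L(r2): 0~2, 1~0, 2~1
4 of the induced correspondences are critical overlaps of r1 and r2.
overlap: 0~2, 1~0, 2~1
overlap: 0~2, 2~1
overlap: 1~0, 2~1
overlap: 2~1
count: 4


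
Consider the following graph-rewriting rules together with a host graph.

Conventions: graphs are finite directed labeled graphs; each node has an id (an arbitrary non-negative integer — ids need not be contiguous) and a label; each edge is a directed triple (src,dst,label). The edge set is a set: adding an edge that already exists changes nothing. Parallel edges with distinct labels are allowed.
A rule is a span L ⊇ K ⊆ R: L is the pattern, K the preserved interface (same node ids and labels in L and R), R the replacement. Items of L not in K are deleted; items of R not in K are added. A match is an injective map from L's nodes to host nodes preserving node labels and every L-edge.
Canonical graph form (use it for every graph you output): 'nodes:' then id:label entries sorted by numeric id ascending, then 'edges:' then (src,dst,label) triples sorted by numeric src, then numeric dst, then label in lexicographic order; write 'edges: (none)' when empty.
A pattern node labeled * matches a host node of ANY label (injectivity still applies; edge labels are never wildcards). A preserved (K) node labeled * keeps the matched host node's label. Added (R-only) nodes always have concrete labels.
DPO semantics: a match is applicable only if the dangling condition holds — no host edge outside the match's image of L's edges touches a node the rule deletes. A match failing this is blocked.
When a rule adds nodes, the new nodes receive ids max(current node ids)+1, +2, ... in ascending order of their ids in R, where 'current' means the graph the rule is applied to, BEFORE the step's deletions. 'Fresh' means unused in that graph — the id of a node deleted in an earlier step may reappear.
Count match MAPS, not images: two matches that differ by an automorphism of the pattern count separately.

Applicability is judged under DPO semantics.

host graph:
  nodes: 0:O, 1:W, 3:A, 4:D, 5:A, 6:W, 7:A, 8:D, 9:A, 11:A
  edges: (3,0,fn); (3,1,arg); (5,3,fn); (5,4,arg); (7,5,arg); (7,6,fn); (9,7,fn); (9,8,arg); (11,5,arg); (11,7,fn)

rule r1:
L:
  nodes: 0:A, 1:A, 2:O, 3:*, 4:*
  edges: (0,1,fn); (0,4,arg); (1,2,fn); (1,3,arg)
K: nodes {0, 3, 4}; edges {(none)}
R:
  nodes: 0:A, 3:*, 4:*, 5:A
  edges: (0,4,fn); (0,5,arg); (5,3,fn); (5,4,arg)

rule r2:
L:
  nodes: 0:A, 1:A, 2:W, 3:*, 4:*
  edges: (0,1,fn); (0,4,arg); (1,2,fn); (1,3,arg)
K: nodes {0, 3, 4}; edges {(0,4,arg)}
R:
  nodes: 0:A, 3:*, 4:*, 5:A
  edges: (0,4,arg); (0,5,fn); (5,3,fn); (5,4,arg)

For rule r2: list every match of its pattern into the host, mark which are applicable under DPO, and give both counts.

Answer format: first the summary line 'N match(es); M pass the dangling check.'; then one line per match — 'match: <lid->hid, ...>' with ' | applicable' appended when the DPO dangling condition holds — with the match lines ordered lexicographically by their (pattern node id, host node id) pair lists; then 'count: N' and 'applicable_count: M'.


1 match(es); 0 pass the dangling check.
match: 0->9, 1->7, 2->6, 3->5, 4->8
count: 1
applicable_count: 0


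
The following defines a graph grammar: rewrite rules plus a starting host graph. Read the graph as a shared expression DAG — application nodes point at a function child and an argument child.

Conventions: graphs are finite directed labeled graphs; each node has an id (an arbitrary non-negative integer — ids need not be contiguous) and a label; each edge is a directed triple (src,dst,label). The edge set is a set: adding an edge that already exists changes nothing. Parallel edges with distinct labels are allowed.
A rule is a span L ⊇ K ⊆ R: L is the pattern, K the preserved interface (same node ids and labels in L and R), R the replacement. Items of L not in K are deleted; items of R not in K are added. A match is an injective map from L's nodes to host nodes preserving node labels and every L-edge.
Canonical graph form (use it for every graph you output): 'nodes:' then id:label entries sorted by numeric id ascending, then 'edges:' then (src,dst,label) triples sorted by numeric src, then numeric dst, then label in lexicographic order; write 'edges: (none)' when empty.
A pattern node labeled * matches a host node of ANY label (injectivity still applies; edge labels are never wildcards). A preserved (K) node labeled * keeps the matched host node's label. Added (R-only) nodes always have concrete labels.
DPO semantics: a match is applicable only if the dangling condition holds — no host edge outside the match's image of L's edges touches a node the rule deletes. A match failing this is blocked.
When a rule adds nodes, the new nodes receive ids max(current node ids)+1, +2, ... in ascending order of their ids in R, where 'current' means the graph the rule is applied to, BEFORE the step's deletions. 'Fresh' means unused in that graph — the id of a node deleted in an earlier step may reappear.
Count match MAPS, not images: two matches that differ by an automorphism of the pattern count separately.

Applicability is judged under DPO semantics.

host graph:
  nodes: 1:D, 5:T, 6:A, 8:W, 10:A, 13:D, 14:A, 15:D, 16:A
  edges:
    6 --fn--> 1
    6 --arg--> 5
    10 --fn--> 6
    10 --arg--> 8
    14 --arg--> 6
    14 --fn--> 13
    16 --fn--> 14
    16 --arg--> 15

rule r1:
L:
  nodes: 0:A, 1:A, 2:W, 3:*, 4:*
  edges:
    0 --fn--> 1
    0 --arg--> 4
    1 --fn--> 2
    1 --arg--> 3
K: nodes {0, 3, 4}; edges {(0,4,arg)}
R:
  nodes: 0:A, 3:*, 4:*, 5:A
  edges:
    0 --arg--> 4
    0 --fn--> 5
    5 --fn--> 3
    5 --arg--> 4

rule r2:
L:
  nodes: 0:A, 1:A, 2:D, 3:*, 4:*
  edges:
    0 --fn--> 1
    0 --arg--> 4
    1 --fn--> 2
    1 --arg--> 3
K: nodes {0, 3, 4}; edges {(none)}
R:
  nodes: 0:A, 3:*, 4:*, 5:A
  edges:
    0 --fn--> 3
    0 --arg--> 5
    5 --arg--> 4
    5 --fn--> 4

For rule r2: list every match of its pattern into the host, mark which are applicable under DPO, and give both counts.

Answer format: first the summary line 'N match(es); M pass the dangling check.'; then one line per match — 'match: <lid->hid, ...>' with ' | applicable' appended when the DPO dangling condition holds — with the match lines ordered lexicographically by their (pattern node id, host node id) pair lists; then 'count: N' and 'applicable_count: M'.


2 match(es); 1 pass the dangling check.
match: 0->10, 1->6, 2->1, 3->5, 4->8
match: 0->16, 1->14, 2->13, 3->6, 4->15 | applicable
count: 2
applicable_count: 1


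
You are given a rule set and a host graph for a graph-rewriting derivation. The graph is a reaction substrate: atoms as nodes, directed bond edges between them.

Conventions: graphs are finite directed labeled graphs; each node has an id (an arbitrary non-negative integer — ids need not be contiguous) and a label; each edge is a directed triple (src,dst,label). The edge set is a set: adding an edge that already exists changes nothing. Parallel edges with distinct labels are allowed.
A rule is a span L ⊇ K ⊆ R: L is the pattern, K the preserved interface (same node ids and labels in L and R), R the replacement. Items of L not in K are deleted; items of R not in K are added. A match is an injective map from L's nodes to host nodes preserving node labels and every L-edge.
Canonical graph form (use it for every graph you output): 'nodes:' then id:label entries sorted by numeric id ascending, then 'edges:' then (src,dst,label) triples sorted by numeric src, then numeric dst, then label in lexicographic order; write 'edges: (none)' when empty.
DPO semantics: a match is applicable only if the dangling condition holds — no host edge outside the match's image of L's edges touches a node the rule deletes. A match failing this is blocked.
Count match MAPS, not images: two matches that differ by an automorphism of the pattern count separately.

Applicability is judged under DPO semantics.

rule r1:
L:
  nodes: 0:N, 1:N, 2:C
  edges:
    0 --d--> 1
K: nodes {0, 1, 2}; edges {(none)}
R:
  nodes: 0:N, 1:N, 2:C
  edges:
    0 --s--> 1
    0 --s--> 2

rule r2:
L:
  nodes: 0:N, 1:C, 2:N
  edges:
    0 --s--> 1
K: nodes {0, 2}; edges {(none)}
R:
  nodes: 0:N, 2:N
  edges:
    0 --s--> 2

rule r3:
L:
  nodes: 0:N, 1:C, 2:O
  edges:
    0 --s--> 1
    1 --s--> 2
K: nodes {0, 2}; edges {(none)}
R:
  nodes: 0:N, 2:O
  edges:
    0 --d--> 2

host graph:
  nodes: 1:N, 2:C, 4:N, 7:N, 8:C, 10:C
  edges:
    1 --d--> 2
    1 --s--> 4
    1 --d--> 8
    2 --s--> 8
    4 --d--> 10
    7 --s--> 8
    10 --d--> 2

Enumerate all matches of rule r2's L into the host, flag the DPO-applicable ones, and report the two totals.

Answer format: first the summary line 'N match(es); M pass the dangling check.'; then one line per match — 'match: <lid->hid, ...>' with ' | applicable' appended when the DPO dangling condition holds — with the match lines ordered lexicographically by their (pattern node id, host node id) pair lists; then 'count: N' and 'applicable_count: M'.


2 match(es); 0 pass the dangling check.
match: 0->7, 1->8, 2->1
match: 0->7, 1->8, 2->4
count: 2
applicable_count: 0


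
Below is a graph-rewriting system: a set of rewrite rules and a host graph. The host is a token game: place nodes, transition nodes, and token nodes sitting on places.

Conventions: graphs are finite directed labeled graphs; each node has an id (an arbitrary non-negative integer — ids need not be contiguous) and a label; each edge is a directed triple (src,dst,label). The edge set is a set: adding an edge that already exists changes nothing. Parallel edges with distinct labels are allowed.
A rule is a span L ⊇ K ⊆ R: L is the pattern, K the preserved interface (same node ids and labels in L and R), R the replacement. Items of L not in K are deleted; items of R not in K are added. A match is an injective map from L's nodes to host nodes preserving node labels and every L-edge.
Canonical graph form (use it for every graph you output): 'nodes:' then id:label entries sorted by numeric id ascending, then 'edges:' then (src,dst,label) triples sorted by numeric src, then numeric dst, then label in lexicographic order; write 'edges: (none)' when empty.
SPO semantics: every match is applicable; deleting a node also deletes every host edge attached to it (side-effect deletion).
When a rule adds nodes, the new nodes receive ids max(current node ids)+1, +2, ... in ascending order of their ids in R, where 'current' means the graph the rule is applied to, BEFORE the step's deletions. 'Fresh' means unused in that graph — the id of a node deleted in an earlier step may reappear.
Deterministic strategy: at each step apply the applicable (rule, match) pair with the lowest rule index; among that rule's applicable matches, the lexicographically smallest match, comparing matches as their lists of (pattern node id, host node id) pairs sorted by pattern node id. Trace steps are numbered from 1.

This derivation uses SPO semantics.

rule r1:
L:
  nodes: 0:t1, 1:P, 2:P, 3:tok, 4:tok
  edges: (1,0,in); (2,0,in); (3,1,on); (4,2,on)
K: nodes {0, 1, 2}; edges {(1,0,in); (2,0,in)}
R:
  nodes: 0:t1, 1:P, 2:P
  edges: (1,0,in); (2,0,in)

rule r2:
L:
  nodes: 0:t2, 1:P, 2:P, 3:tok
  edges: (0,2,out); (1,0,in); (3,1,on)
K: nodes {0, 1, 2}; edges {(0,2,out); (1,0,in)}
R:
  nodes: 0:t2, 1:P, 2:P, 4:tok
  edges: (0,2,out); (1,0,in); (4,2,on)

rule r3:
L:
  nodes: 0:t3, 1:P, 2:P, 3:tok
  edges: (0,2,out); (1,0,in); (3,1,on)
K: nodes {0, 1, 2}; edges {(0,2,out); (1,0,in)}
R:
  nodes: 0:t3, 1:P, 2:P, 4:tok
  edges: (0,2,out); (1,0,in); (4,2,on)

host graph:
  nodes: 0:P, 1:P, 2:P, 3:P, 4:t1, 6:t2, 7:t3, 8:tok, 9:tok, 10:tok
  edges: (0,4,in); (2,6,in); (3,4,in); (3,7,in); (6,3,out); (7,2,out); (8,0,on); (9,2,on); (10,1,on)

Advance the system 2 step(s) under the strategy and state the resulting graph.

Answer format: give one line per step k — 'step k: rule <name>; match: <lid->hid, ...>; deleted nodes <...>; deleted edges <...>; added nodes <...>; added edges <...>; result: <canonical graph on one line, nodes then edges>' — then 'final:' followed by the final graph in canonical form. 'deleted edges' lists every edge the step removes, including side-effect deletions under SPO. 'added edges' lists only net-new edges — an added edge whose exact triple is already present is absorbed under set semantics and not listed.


step 1: rule r2; match: 0->6, 1->2, 2->3, 3->9; deleted nodes 9; deleted edges (9,2,on); added nodes 11; added edges (11,3,on); result: nodes: 0:P, 1:P, 2:P, 3:P, 4:t1, 6:t2, 7:t3, 8:tok, 10:tok, 11:tok edges: (0,4,in); (2,6,in); (3,4,in); (3,7,in); (6,3,out); (7,2,out); (8,0,on); (10,1,on); (11,3,on)
step 2: rule r1; match: 0->4, 1->0, 2->3, 3->8, 4->11; deleted nodes 8, 11; deleted edges (8,0,on); (11,3,on); added nodes (none); added edges (none); result: nodes: 0:P, 1:P, 2:P, 3:P, 4:t1, 6:t2, 7:t3, 10:tok edges: (0,4,in); (2,6,in); (3,4,in); (3,7,in); (6,3,out); (7,2,out); (10,1,on)
final:
nodes: 0:P, 1:P, 2:P, 3:P, 4:t1, 6:t2, 7:t3, 10:tok
edges: (0,4,in); (2,6,in); (3,4,in); (3,7,in); (6,3,out); (7,2,out); (10,1,on)


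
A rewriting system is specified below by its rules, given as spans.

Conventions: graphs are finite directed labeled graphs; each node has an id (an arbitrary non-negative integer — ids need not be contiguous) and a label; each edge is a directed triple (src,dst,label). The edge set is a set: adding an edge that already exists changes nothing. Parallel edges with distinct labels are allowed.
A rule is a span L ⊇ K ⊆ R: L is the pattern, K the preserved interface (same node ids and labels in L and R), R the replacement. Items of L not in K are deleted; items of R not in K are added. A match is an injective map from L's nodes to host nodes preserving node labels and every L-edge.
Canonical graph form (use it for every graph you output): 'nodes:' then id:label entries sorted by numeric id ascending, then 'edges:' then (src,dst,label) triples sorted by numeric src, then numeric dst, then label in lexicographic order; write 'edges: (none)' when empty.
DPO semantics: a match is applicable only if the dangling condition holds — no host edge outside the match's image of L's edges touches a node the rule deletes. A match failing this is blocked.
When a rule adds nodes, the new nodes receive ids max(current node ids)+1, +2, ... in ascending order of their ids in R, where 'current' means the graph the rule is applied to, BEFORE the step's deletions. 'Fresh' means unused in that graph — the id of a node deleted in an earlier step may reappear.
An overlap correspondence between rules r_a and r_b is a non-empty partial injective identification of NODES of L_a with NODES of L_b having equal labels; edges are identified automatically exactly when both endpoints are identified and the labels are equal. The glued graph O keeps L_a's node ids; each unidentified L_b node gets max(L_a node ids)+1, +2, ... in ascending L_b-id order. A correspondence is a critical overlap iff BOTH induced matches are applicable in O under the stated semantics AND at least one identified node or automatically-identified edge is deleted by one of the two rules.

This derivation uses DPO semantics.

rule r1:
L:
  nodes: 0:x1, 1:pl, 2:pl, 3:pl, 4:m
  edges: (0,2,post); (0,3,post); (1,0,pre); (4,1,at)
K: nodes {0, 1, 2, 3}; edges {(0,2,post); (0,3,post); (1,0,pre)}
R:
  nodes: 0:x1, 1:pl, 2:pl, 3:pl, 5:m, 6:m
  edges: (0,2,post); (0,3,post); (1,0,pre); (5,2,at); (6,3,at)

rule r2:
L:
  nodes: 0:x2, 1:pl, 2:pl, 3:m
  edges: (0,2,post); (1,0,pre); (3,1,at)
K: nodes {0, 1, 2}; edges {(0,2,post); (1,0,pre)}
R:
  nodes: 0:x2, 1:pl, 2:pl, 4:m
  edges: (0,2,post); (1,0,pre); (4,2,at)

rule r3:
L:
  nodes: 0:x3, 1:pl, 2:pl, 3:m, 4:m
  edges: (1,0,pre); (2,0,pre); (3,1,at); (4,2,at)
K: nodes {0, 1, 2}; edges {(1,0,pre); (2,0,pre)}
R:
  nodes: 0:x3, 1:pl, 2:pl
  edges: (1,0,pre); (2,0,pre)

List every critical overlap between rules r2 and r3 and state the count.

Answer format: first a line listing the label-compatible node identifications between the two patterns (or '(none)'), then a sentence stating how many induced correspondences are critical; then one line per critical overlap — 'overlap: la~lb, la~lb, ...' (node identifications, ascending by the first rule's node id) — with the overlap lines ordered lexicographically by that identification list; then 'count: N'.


label-compatible node identifications between L(r2) and L(r3): 1~1, 1~2, 2~1, 2~2, 3~3, 3~4
4 of the induced correspondences are critical overlaps of r2 and r3.
overlap: 1~1, 2~2, 3~3
overlap: 1~1, 3~3
overlap: 1~2, 2~1, 3~4
overlap: 1~2, 3~4
count: 4


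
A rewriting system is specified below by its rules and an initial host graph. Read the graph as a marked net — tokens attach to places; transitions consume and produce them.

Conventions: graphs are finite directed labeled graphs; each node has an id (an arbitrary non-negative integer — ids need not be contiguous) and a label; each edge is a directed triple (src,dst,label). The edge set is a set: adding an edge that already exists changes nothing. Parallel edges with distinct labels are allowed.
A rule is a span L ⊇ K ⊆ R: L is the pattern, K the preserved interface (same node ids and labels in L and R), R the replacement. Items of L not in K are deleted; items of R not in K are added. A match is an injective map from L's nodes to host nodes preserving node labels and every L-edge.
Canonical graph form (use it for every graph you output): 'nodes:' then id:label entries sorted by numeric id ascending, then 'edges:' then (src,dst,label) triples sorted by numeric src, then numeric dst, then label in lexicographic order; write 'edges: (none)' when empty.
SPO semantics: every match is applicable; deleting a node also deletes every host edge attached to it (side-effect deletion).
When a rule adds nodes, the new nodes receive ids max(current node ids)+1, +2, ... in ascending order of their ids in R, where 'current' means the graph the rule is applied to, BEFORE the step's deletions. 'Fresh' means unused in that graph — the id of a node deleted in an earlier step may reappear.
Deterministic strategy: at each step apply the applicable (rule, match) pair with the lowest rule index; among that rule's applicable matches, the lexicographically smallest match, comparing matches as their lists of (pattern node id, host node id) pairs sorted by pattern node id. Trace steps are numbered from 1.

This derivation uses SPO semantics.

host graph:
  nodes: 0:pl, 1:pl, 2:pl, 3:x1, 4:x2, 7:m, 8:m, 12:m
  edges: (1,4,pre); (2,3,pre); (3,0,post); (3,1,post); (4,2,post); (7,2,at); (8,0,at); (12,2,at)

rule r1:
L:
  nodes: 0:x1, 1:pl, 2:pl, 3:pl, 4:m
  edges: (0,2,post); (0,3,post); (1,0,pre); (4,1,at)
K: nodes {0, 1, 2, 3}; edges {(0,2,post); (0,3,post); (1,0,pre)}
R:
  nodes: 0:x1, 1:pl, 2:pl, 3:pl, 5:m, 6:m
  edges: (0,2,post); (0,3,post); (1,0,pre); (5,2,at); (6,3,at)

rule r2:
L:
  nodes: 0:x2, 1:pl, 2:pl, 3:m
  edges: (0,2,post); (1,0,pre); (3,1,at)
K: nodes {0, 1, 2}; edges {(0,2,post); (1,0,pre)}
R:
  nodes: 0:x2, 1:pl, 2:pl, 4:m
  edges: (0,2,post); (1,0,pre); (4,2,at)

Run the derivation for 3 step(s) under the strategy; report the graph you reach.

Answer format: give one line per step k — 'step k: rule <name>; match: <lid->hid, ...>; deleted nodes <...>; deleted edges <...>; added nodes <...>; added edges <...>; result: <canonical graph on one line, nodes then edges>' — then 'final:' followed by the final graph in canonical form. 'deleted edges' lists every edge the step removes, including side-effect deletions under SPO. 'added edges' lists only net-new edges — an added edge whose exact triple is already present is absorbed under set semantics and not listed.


step 1: rule r1; match: 0->3, 1->2, 2->0, 3->1, 4->7; deleted nodes 7; deleted edges (7,2,at); added nodes 13, 14; added edges (13,0,at); (14,1,at); result: nodes: 0:pl, 1:pl, 2:pl, 3:x1, 4:x2, 8:m, 12:m, 13:m, 14:m edges: (1,4,pre); (2,3,pre); (3,0,post); (3,1,post); (4,2,post); (8,0,at); (12,2,at); (13,0,at); (14,1,at)
step 2: rule r1; match: 0->3, 1->2, 2->0, 3->1, 4->12; deleted nodes 12; deleted edges (12,2,at); added nodes 15, 16; added edges (15,0,at); (16,1,at); result: nodes: 0:pl, 1:pl, 2:pl, 3:x1, 4:x2, 8:m, 13:m, 14:m, 15:m, 16:m edges: (1,4,pre); (2,3,pre); (3,0,post); (3,1,post); (4,2,post); (8,0,at); (13,0,at); (14,1,at); (15,0,at); (16,1,at)
step 3: rule r2; match: 0->4, 1->1, 2->2, 3->14; deleted nodes 14; deleted edges (14,1,at); added nodes 17; added edges (17,2,at); result: nodes: 0:pl, 1:pl, 2:pl, 3:x1, 4:x2, 8:m, 13:m, 15:m, 16:m, 17:m edges: (1,4,pre); (2,3,pre); (3,0,post); (3,1,post); (4,2,post); (8,0,at); (13,0,at); (15,0,at); (16,1,at); (17,2,at)
final:
nodes: 0:pl, 1:pl, 2:pl, 3:x1, 4:x2, 8:m, 13:m, 15:m, 16:m, 17:m
edges: (1,4,pre); (2,3,pre); (3,0,post); (3,1,post); (4,2,post); (8,0,at); (13,0,at); (15,0,at); (16,1,at); (17,2,at)
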